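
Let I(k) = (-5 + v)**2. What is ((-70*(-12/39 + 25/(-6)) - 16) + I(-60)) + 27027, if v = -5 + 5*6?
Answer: 1081244/39 ≈ 27724.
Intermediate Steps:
v = 25 (v = -5 + 30 = 25)
I(k) = 400 (I(k) = (-5 + 25)**2 = 20**2 = 400)
((-70*(-12/39 + 25/(-6)) - 16) + I(-60)) + 27027 = ((-70*(-12/39 + 25/(-6)) - 16) + 400) + 27027 = ((-70*(-12*1/39 + 25*(-1/6)) - 16) + 400) + 27027 = ((-70*(-4/13 - 25/6) - 16) + 400) + 27027 = ((-70*(-349/78) - 16) + 400) + 27027 = ((12215/39 - 16) + 400) + 27027 = (11591/39 + 400) + 27027 = 27191/39 + 27027 = 1081244/39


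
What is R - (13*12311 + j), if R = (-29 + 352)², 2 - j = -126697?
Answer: -182413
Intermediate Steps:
j = 126699 (j = 2 - 1*(-126697) = 2 + 126697 = 126699)
R = 104329 (R = 323² = 104329)
R - (13*12311 + j) = 104329 - (13*12311 + 126699) = 104329 - (160043 + 126699) = 104329 - 1*286742 = 104329 - 286742 = -182413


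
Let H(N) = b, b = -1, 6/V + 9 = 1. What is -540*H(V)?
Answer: 540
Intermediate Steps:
V = -¾ (V = 6/(-9 + 1) = 6/(-8) = 6*(-⅛) = -¾ ≈ -0.75000)
H(N) = -1
-540*H(V) = -540*(-1) = 540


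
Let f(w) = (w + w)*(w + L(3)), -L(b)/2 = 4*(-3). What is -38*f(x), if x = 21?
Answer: -71820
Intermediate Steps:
L(b) = 24 (L(b) = -8*(-3) = -2*(-12) = 24)
f(w) = 2*w*(24 + w) (f(w) = (w + w)*(w + 24) = (2*w)*(24 + w) = 2*w*(24 + w))
-38*f(x) = -76*21*(24 + 21) = -76*21*45 = -38*1890 = -71820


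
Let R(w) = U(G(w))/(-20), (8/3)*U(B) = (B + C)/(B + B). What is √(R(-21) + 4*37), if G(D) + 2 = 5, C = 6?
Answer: √236755/40 ≈ 12.164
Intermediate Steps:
G(D) = 3 (G(D) = -2 + 5 = 3)
U(B) = 3*(6 + B)/(16*B) (U(B) = 3*((B + 6)/(B + B))/8 = 3*((6 + B)/((2*B)))/8 = 3*((6 + B)*(1/(2*B)))/8 = 3*((6 + B)/(2*B))/8 = 3*(6 + B)/(16*B))
R(w) = -9/320 (R(w) = ((3/16)*(6 + 3)/3)/(-20) = ((3/16)*(⅓)*9)*(-1/20) = (9/16)*(-1/20) = -9/320)
√(R(-21) + 4*37) = √(-9/320 + 4*37) = √(-9/320 + 148) = √(47351/320) = √236755/40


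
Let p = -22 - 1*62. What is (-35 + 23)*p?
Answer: 1008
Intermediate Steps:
p = -84 (p = -22 - 62 = -84)
(-35 + 23)*p = (-35 + 23)*(-84) = -12*(-84) = 1008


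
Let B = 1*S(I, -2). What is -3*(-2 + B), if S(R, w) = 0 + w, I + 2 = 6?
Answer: 12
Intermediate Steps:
I = 4 (I = -2 + 6 = 4)
S(R, w) = w
B = -2 (B = 1*(-2) = -2)
-3*(-2 + B) = -3*(-2 - 2) = -3*(-4) = 12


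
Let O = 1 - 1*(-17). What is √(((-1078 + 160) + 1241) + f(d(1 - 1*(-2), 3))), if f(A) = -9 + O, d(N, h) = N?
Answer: 2*√83 ≈ 18.221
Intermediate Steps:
O = 18 (O = 1 + 17 = 18)
f(A) = 9 (f(A) = -9 + 18 = 9)
√(((-1078 + 160) + 1241) + f(d(1 - 1*(-2), 3))) = √(((-1078 + 160) + 1241) + 9) = √((-918 + 1241) + 9) = √(323 + 9) = √332 = 2*√83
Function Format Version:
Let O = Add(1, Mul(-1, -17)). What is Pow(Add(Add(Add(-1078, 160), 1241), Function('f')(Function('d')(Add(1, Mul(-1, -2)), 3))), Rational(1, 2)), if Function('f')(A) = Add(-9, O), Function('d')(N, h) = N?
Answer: Mul(2, Pow(83, Rational(1, 2))) ≈ 18.221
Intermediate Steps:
O = 18 (O = Add(1, 17) = 18)
Function('f')(A) = 9 (Function('f')(A) = Add(-9, 18) = 9)
Pow(Add(Add(Add(-1078, 160), 1241), Function('f')(Function('d')(Add(1, Mul(-1, -2)), 3))), Rational(1, 2)) = Pow(Add(Add(Add(-1078, 160), 1241), 9), Rational(1, 2)) = Pow(Add(Add(-918, 1241), 9), Rational(1, 2)) = Pow(Add(323, 9), Rational(1, 2)) = Pow(332, Rational(1, 2)) = Mul(2, Pow(83, Rational(1, 2)))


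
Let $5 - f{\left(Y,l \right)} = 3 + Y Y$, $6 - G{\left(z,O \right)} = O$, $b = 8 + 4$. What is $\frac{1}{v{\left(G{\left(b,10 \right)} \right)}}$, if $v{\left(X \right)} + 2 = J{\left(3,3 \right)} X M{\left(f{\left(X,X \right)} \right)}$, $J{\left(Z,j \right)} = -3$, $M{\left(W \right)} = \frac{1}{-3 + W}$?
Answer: $- \frac{17}{46} \approx -0.36957$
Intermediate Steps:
$b = 12$
$G{\left(z,O \right)} = 6 - O$
$f{\left(Y,l \right)} = 2 - Y^{2}$ ($f{\left(Y,l \right)} = 5 - \left(3 + Y Y\right) = 5 - \left(3 + Y^{2}\right) = 2 - Y^{2}$)
$v{\left(X \right)} = -2 - \frac{3 X}{-1 - X^{2}}$ ($v{\left(X \right)} = -2 + \frac{\left(-3\right) X}{-3 - \left(-2 + X^{2}\right)} = -2 + \frac{\left(-3\right) X}{-1 - X^{2}} = -2 - \frac{3 X}{-1 - X^{2}}$)
$\frac{1}{v{\left(G{\left(b,10 \right)} \right)}} = \frac{1}{\frac{1}{1 + \left(6 - 10\right)^{2}} \left(-2 - 2 \left(6 - 10\right)^{2} + 3 \left(6 - 10\right)\right)} = \frac{1}{\frac{1}{1 + \left(-4\right)^{2}} \left(-2 - 2 \left(-4\right)^{2} + 3 \left(-4\right)\right)} = \frac{1}{\frac{1}{1 + 16} \left(-2 - 32 - 12\right)} = \frac{1}{\frac{1}{17} \left(-2 - 32 - 12\right)} = \frac{1}{\frac{1}{17} \left(-46\right)} = \frac{1}{- \frac{46}{17}} = - \frac{17}{46}$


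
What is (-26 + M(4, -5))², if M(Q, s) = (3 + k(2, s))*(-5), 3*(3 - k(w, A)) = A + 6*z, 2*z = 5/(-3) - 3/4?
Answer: 840889/144 ≈ 5839.5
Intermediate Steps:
z = -29/24 (z = (5/(-3) - 3/4)/2 = (5*(-⅓) - 3*¼)/2 = (-5/3 - ¾)/2 = (½)*(-29/12) = -29/24 ≈ -1.2083)
k(w, A) = 65/12 - A/3 (k(w, A) = 3 - (A + 6*(-29/24))/3 = 3 - (A - 29/4)/3 = 3 - (-29/4 + A)/3 = 3 + (29/12 - A/3) = 65/12 - A/3)
M(Q, s) = -505/12 + 5*s/3 (M(Q, s) = (3 + (65/12 - s/3))*(-5) = (101/12 - s/3)*(-5) = -505/12 + 5*s/3)
(-26 + M(4, -5))² = (-26 + (-505/12 + (5/3)*(-5)))² = (-26 + (-505/12 - 25/3))² = (-26 - 605/12)² = (-917/12)² = 840889/144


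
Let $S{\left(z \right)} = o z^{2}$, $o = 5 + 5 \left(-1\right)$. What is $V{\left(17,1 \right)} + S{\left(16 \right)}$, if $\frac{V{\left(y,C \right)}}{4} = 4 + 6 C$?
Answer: $40$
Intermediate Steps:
$V{\left(y,C \right)} = 16 + 24 C$ ($V{\left(y,C \right)} = 4 \left(4 + 6 C\right) = 16 + 24 C$)
$o = 0$ ($o = 5 - 5 = 0$)
$S{\left(z \right)} = 0$ ($S{\left(z \right)} = 0 z^{2} = 0$)
$V{\left(17,1 \right)} + S{\left(16 \right)} = \left(16 + 24 \cdot 1\right) + 0 = \left(16 + 24\right) + 0 = 40 + 0 = 40$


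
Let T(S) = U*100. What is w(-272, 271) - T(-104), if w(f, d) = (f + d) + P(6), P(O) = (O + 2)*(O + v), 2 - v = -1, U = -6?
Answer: 671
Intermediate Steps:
v = 3 (v = 2 - 1*(-1) = 2 + 1 = 3)
P(O) = (2 + O)*(3 + O) (P(O) = (O + 2)*(O + 3) = (2 + O)*(3 + O))
w(f, d) = 72 + d + f (w(f, d) = (f + d) + (6 + 6² + 5*6) = (d + f) + (6 + 36 + 30) = (d + f) + 72 = 72 + d + f)
T(S) = -600 (T(S) = -6*100 = -600)
w(-272, 271) - T(-104) = (72 + 271 - 272) - 1*(-600) = 71 + 600 = 671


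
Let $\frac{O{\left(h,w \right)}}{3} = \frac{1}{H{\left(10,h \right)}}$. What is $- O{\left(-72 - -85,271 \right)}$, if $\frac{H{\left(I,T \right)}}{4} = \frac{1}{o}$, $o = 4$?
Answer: $-3$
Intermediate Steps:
$H{\left(I,T \right)} = 1$ ($H{\left(I,T \right)} = \frac{4}{4} = 4 \cdot \frac{1}{4} = 1$)
$O{\left(h,w \right)} = 3$ ($O{\left(h,w \right)} = \frac{3}{1} = 3 \cdot 1 = 3$)
$- O{\left(-72 - -85,271 \right)} = \left(-1\right) 3 = -3$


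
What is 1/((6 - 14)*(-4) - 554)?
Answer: -1/522 ≈ -0.0019157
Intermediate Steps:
1/((6 - 14)*(-4) - 554) = 1/(-8*(-4) - 554) = 1/(32 - 554) = 1/(-522) = -1/522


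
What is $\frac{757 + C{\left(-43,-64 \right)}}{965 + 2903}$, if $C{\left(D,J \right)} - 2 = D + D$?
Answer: $\frac{673}{3868} \approx 0.17399$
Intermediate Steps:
$C{\left(D,J \right)} = 2 + 2 D$ ($C{\left(D,J \right)} = 2 + \left(D + D\right) = 2 + 2 D$)
$\frac{757 + C{\left(-43,-64 \right)}}{965 + 2903} = \frac{757 + \left(2 + 2 \left(-43\right)\right)}{965 + 2903} = \frac{757 + \left(2 - 86\right)}{3868} = \left(757 - 84\right) \frac{1}{3868} = 673 \cdot \frac{1}{3868} = \frac{673}{3868}$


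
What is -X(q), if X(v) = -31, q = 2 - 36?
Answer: 31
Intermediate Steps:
q = -34
-X(q) = -1*(-31) = 31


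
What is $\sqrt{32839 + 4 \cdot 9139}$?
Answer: $\sqrt{69395} \approx 263.43$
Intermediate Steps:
$\sqrt{32839 + 4 \cdot 9139} = \sqrt{32839 + 36556} = \sqrt{69395}$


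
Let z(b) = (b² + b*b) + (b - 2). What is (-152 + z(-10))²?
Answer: 1296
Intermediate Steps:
z(b) = -2 + b + 2*b² (z(b) = (b² + b²) + (-2 + b) = 2*b² + (-2 + b) = -2 + b + 2*b²)
(-152 + z(-10))² = (-152 + (-2 - 10 + 2*(-10)²))² = (-152 + (-2 - 10 + 2*100))² = (-152 + (-2 - 10 + 200))² = (-152 + 188)² = 36² = 1296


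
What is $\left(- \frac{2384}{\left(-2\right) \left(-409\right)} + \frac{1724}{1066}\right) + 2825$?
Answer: $\frac{615558747}{217997} \approx 2823.7$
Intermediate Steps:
$\left(- \frac{2384}{\left(-2\right) \left(-409\right)} + \frac{1724}{1066}\right) + 2825 = \left(- \frac{2384}{818} + 1724 \cdot \frac{1}{1066}\right) + 2825 = \left(\left(-2384\right) \frac{1}{818} + \frac{862}{533}\right) + 2825 = \left(- \frac{1192}{409} + \frac{862}{533}\right) + 2825 = - \frac{282778}{217997} + 2825 = \frac{615558747}{217997}$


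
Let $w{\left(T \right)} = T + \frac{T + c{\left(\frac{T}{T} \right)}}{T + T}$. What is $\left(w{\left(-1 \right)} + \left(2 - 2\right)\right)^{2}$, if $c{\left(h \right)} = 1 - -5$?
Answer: $\frac{49}{4} \approx 12.25$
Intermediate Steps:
$c{\left(h \right)} = 6$ ($c{\left(h \right)} = 1 + 5 = 6$)
$w{\left(T \right)} = T + \frac{6 + T}{2 T}$ ($w{\left(T \right)} = T + \frac{T + 6}{T + T} = T + \frac{6 + T}{2 T}$)
$\left(w{\left(-1 \right)} + \left(2 - 2\right)\right)^{2} = \left(\left(\frac{1}{2} - 1 + \frac{3}{-1}\right) + \left(2 - 2\right)\right)^{2} = \left(\left(\frac{1}{2} - 1 + 3 \left(-1\right)\right) + 0\right)^{2} = \left(\left(\frac{1}{2} - 1 - 3\right) + 0\right)^{2} = \left(- \frac{7}{2} + 0\right)^{2} = \left(- \frac{7}{2}\right)^{2} = \frac{49}{4}$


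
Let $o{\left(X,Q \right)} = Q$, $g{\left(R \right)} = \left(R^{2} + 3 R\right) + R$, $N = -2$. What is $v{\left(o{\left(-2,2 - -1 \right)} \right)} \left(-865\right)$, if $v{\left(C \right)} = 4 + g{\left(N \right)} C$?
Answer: $6920$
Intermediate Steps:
$g{\left(R \right)} = R^{2} + 4 R$
$v{\left(C \right)} = 4 - 4 C$ ($v{\left(C \right)} = 4 + - 2 \left(4 - 2\right) C = 4 + \left(-2\right) 2 C = 4 - 4 C$)
$v{\left(o{\left(-2,2 - -1 \right)} \right)} \left(-865\right) = \left(4 - 4 \left(2 - -1\right)\right) \left(-865\right) = \left(4 - 4 \left(2 + 1\right)\right) \left(-865\right) = \left(4 - 12\right) \left(-865\right) = \left(-8\right) \left(-865\right) = 6920$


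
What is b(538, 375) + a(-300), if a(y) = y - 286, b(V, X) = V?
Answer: -48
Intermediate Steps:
a(y) = -286 + y
b(538, 375) + a(-300) = 538 + (-286 - 300) = 538 - 586 = -48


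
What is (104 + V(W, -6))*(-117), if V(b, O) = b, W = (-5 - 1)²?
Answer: -16380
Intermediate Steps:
W = 36 (W = (-6)² = 36)
(104 + V(W, -6))*(-117) = (104 + 36)*(-117) = 140*(-117) = -16380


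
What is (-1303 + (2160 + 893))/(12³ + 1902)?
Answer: 175/363 ≈ 0.48209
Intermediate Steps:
(-1303 + (2160 + 893))/(12³ + 1902) = (-1303 + 3053)/(1728 + 1902) = 1750/3630 = 1750*(1/3630) = 175/363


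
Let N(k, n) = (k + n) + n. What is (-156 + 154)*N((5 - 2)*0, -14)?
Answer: 56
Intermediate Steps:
N(k, n) = k + 2*n
(-156 + 154)*N((5 - 2)*0, -14) = (-156 + 154)*((5 - 2)*0 + 2*(-14)) = -2*(3*0 - 28) = -2*(0 - 28) = -2*(-28) = 56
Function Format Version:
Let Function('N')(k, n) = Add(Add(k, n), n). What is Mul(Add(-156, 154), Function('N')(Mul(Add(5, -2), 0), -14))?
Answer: 56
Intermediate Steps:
Function('N')(k, n) = Add(k, Mul(2, n))
Mul(Add(-156, 154), Function('N')(Mul(Add(5, -2), 0), -14)) = Mul(Add(-156, 154), Add(Mul(Add(5, -2), 0), Mul(2, -14))) = Mul(-2, Add(Mul(3, 0), -28)) = Mul(-2, Add(0, -28)) = Mul(-2, -28) = 56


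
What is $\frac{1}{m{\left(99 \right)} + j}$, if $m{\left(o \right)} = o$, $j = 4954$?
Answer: $\frac{1}{5053} \approx 0.0001979$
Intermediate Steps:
$\frac{1}{m{\left(99 \right)} + j} = \frac{1}{99 + 4954} = \frac{1}{5053}$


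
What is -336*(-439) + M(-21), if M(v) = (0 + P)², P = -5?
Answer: 147529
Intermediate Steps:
M(v) = 25 (M(v) = (0 - 5)² = (-5)² = 25)
-336*(-439) + M(-21) = -336*(-439) + 25 = 147504 + 25 = 147529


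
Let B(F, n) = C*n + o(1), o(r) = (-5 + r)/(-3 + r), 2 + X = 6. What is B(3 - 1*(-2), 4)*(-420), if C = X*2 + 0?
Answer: -14280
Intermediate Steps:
X = 4 (X = -2 + 6 = 4)
o(r) = (-5 + r)/(-3 + r)
C = 8 (C = 4*2 + 0 = 8 + 0 = 8)
B(F, n) = 2 + 8*n (B(F, n) = 8*n + (-5 + 1)/(-3 + 1) = 8*n - 4/(-2) = 8*n - 1/2*(-4) = 8*n + 2 = 2 + 8*n)
B(3 - 1*(-2), 4)*(-420) = (2 + 8*4)*(-420) = (2 + 32)*(-420) = 34*(-420) = -14280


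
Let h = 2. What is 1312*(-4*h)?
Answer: -10496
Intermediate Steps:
1312*(-4*h) = 1312*(-4*2) = 1312*(-8) = -10496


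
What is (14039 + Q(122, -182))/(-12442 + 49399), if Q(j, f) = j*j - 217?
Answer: 28706/36957 ≈ 0.77674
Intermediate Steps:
Q(j, f) = -217 + j² (Q(j, f) = j² - 217 = -217 + j²)
(14039 + Q(122, -182))/(-12442 + 49399) = (14039 + (-217 + 122²))/(-12442 + 49399) = (14039 + (-217 + 14884))/36957 = (14039 + 14667)*(1/36957) = 28706*(1/36957) = 28706/36957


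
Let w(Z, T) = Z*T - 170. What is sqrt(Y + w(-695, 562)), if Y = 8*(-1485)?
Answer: 4*I*sqrt(25165) ≈ 634.54*I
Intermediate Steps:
w(Z, T) = -170 + T*Z (w(Z, T) = T*Z - 170 = -170 + T*Z)
Y = -11880
sqrt(Y + w(-695, 562)) = sqrt(-11880 + (-170 + 562*(-695))) = sqrt(-11880 + (-170 - 390590)) = sqrt(-11880 - 390760) = sqrt(-402640) = 4*I*sqrt(25165)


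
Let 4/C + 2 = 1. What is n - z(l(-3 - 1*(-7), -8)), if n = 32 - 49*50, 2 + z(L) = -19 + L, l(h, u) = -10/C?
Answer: -4799/2 ≈ -2399.5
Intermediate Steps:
C = -4 (C = 4/(-2 + 1) = 4/(-1) = 4*(-1) = -4)
l(h, u) = 5/2 (l(h, u) = -10/(-4) = -10*(-1/4) = 5/2)
z(L) = -21 + L (z(L) = -2 + (-19 + L) = -21 + L)
n = -2418 (n = 32 - 2450 = -2418)
n - z(l(-3 - 1*(-7), -8)) = -2418 - (-21 + 5/2) = -2418 - 1*(-37/2) = -2418 + 37/2 = -4799/2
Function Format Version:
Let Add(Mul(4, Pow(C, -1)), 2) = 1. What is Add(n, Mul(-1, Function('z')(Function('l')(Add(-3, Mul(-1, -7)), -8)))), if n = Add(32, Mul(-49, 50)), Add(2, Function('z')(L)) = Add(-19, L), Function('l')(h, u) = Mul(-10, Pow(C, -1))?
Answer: Rational(-4799, 2) ≈ -2399.5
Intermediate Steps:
C = -4 (C = Mul(4, Pow(Add(-2, 1), -1)) = Mul(4, Pow(-1, -1)) = Mul(4, -1) = -4)
Function('l')(h, u) = Rational(5, 2) (Function('l')(h, u) = Mul(-10, Pow(-4, -1)) = Mul(-10, Rational(-1, 4)) = Rational(5, 2))
Function('z')(L) = Add(-21, L) (Function('z')(L) = Add(-2, Add(-19, L)) = Add(-21, L))
n = -2418 (n = Add(32, -2450) = -2418)
Add(n, Mul(-1, Function('z')(Function('l')(Add(-3, Mul(-1, -7)), -8)))) = Add(-2418, Mul(-1, Add(-21, Rational(5, 2)))) = Add(-2418, Mul(-1, Rational(-37, 2))) = Add(-2418, Rational(37, 2)) = Rational(-4799, 2)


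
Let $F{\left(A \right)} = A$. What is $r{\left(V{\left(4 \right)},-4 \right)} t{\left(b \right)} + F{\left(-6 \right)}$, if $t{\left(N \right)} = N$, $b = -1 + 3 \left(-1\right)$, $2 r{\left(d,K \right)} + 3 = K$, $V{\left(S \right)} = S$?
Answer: $8$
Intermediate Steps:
$r{\left(d,K \right)} = - \frac{3}{2} + \frac{K}{2}$
$b = -4$ ($b = -1 - 3 = -4$)
$r{\left(V{\left(4 \right)},-4 \right)} t{\left(b \right)} + F{\left(-6 \right)} = \left(- \frac{3}{2} + \frac{1}{2} \left(-4\right)\right) \left(-4\right) - 6 = \left(- \frac{3}{2} - 2\right) \left(-4\right) - 6 = \left(- \frac{7}{2}\right) \left(-4\right) - 6 = 14 - 6 = 8$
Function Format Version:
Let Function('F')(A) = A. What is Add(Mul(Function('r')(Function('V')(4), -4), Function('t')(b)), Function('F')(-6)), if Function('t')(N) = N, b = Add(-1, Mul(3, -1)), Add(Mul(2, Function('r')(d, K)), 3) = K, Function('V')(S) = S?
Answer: 8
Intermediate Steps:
Function('r')(d, K) = Add(Rational(-3, 2), Mul(Rational(1, 2), K))
b = -4 (b = Add(-1, -3) = -4)
Add(Mul(Function('r')(Function('V')(4), -4), Function('t')(b)), Function('F')(-6)) = Add(Mul(Add(Rational(-3, 2), Mul(Rational(1, 2), -4)), -4), -6) = Add(Mul(Add(Rational(-3, 2), -2), -4), -6) = Add(Mul(Rational(-7, 2), -4), -6) = Add(14, -6) = 8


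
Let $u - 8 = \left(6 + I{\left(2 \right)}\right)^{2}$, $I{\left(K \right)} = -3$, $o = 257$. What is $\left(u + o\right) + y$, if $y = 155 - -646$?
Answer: $1075$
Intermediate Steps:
$u = 17$ ($u = 8 + \left(6 - 3\right)^{2} = 8 + 3^{2} = 8 + 9 = 17$)
$y = 801$ ($y = 155 + 646 = 801$)
$\left(u + o\right) + y = \left(17 + 257\right) + 801 = 274 + 801 = 1075$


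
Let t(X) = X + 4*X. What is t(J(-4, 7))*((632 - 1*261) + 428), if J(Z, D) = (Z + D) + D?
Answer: 39950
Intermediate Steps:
J(Z, D) = Z + 2*D (J(Z, D) = (D + Z) + D = Z + 2*D)
t(X) = 5*X
t(J(-4, 7))*((632 - 1*261) + 428) = (5*(-4 + 2*7))*((632 - 1*261) + 428) = (5*(-4 + 14))*((632 - 261) + 428) = (5*10)*(371 + 428) = 50*799 = 39950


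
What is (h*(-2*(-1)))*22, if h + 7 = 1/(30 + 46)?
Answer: -5841/19 ≈ -307.42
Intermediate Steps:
h = -531/76 (h = -7 + 1/(30 + 46) = -7 + 1/76 = -531/76 ≈ -6.9868)
(h*(-2*(-1)))*22 = -(-531)*(-1)/38*22 = -531/76*2*22 = -531/38*22 = -5841/19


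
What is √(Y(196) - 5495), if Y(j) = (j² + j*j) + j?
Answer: √71533 ≈ 267.46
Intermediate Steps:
Y(j) = j + 2*j² (Y(j) = (j² + j²) + j = 2*j² + j = j + 2*j²)
√(Y(196) - 5495) = √(196*(1 + 2*196) - 5495) = √(196*(1 + 392) - 5495) = √(196*393 - 5495) = √(77028 - 5495) = √71533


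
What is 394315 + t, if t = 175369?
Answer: 569684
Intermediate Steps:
394315 + t = 394315 + 175369 = 569684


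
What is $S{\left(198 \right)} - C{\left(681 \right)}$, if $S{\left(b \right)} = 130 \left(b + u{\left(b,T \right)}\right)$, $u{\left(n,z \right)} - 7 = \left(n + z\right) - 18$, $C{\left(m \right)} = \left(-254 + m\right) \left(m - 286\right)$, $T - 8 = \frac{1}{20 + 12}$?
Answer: $- \frac{1881135}{16} \approx -1.1757 \cdot 10^{5}$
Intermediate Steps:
$T = \frac{257}{32}$ ($T = 8 + \frac{1}{20 + 12} = 8 + \frac{1}{32} = \frac{257}{32} \approx 8.0313$)
$C{\left(m \right)} = \left(-286 + m\right) \left(-254 + m\right)$ ($C{\left(m \right)} = \left(-254 + m\right) \left(-286 + m\right) = \left(-286 + m\right) \left(-254 + m\right)$)
$u{\left(n,z \right)} = -11 + n + z$ ($u{\left(n,z \right)} = 7 - \left(18 - n - z\right) = 7 + \left(-18 + n + z\right) = -11 + n + z$)
$S{\left(b \right)} = - \frac{6175}{16} + 260 b$ ($S{\left(b \right)} = 130 \left(b + \left(-11 + b + \frac{257}{32}\right)\right) = 130 \left(b + \left(- \frac{95}{32} + b\right)\right) = 130 \left(- \frac{95}{32} + 2 b\right) = - \frac{6175}{16} + 260 b$)
$S{\left(198 \right)} - C{\left(681 \right)} = \left(- \frac{6175}{16} + 260 \cdot 198\right) - \left(72644 + 681^{2} - 367740\right) = \left(- \frac{6175}{16} + 51480\right) - \left(72644 + 463761 - 367740\right) = \frac{817505}{16} - 168665 = - \frac{1881135}{16}$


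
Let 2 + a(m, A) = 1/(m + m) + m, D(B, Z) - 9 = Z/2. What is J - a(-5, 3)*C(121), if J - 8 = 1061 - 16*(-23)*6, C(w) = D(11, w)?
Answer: 75409/20 ≈ 3770.4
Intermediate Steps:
D(B, Z) = 9 + Z/2
a(m, A) = -2 + m + 1/(2*m) (a(m, A) = -2 + (1/(m + m) + m) = -2 + (1/(2*m) + m) = -2 + (m + 1/(2*m)) = -2 + m + 1/(2*m))
C(w) = 9 + w/2
J = 3277 (J = 8 + (1061 - 16*(-23)*6) = 8 + (1061 + 368*6) = 8 + (1061 + 2208) = 8 + 3269 = 3277)
J - a(-5, 3)*C(121) = 3277 - (-2 - 5 + (½)/(-5))*(9 + (½)*121) = 3277 - (-2 - 5 + (½)*(-⅕))*(9 + 121/2) = 3277 - (-2 - 5 - ⅒)*139/2 = 3277 - (-71)*139/(10*2) = 3277 - 1*(-9869/20) = 3277 + 9869/20 = 75409/20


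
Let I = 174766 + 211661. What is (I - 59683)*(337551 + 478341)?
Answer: 266587815648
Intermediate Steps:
I = 386427
(I - 59683)*(337551 + 478341) = (386427 - 59683)*(337551 + 478341) = 326744*815892 = 266587815648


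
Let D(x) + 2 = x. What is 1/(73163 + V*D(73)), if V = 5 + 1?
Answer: 1/73589 ≈ 1.3589e-5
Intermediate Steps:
D(x) = -2 + x
V = 6
1/(73163 + V*D(73)) = 1/(73163 + 6*(-2 + 73)) = 1/(73163 + 6*71) = 1/(73163 + 426) = 1/73589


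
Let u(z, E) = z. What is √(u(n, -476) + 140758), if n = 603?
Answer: √141361 ≈ 375.98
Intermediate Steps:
√(u(n, -476) + 140758) = √(603 + 140758) = √141361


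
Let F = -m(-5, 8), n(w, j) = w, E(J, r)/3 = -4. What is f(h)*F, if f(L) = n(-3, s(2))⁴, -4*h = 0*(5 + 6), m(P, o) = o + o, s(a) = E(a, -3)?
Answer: -1296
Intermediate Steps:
E(J, r) = -12 (E(J, r) = 3*(-4) = -12)
s(a) = -12
m(P, o) = 2*o
F = -16 (F = -2*8 = -1*16 = -16)
h = 0 (h = -0*(5 + 6) = -0*11 = -¼*0 = 0)
f(L) = 81 (f(L) = (-3)⁴ = 81)
f(h)*F = 81*(-16) = -1296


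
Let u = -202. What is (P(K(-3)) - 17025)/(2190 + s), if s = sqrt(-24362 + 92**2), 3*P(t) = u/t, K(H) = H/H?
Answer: -18716105/2405999 + 51277*I*sqrt(15898)/14435994 ≈ -7.7789 + 0.44787*I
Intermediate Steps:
K(H) = 1
P(t) = -202/(3*t) (P(t) = (-202/t)/3 = -202/(3*t))
s = I*sqrt(15898) (s = sqrt(-24362 + 8464) = sqrt(-15898) = I*sqrt(15898) ≈ 126.09*I)
(P(K(-3)) - 17025)/(2190 + s) = (-202/3/1 - 17025)/(2190 + I*sqrt(15898)) = (-202/3*1 - 17025)/(2190 + I*sqrt(15898)) = (-202/3 - 17025)/(2190 + I*sqrt(15898)) = -51277/(3*(2190 + I*sqrt(15898)))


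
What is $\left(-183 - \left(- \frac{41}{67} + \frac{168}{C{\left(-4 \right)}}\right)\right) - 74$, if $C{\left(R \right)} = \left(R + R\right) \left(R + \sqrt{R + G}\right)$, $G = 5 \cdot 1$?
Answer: $- \frac{17647}{67} \approx -263.39$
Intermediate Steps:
$G = 5$
$C{\left(R \right)} = 2 R \left(R + \sqrt{5 + R}\right)$ ($C{\left(R \right)} = \left(R + R\right) \left(R + \sqrt{R + 5}\right) = 2 R \left(R + \sqrt{5 + R}\right)$)
$\left(-183 - \left(- \frac{41}{67} + \frac{168}{C{\left(-4 \right)}}\right)\right) - 74 = \left(-183 - \left(- \frac{41}{67} + 168 \left(- \frac{1}{8 \left(-4 + \sqrt{5 - 4}\right)}\right)\right)\right) - 74 = \left(-183 - \left(- \frac{41}{67} + \frac{168}{2 \left(-4\right) \left(-4 + \sqrt{1}\right)}\right)\right) - 74 = \left(-183 + \left(\frac{41}{67} - \frac{168}{2 \left(-4\right) \left(-4 + 1\right)}\right)\right) - 74 = \left(-183 + \left(\frac{41}{67} - \frac{168}{2 \left(-4\right) \left(-3\right)}\right)\right) - 74 = \left(-183 + \left(\frac{41}{67} - \frac{168}{24}\right)\right) - 74 = \left(-183 + \left(\frac{41}{67} - 7\right)\right) - 74 = \left(-183 - \frac{428}{67}\right) - 74 = - \frac{12689}{67} - 74 = - \frac{17647}{67}$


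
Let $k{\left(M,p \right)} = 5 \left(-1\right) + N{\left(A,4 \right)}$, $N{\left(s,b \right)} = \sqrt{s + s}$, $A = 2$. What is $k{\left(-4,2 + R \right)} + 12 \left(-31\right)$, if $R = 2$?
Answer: $-375$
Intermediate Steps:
$N{\left(s,b \right)} = \sqrt{2} \sqrt{s}$ ($N{\left(s,b \right)} = \sqrt{2 s} = \sqrt{2} \sqrt{s}$)
$k{\left(M,p \right)} = -3$ ($k{\left(M,p \right)} = 5 \left(-1\right) + \sqrt{2} \sqrt{2} = -5 + 2 = -3$)
$k{\left(-4,2 + R \right)} + 12 \left(-31\right) = -3 + 12 \left(-31\right) = -3 - 372 = -375$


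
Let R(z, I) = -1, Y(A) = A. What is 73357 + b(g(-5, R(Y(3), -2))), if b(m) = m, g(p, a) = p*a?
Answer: 73362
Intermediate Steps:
g(p, a) = a*p
73357 + b(g(-5, R(Y(3), -2))) = 73357 - 1*(-5) = 73357 + 5 = 73362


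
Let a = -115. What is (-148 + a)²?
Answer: 69169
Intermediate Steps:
(-148 + a)² = (-148 - 115)² = (-263)² = 69169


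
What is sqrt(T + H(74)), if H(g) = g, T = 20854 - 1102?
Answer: sqrt(19826) ≈ 140.80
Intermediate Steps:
T = 19752
sqrt(T + H(74)) = sqrt(19752 + 74) = sqrt(19826)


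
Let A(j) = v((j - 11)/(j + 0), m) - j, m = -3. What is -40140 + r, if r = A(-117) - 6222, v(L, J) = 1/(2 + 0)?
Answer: -92489/2 ≈ -46245.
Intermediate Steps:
v(L, J) = ½ (v(L, J) = 1/2 = ½)
A(j) = ½ - j
r = -12209/2 (r = (½ - 1*(-117)) - 6222 = (½ + 117) - 6222 = 235/2 - 6222 = -12209/2 ≈ -6104.5)
-40140 + r = -40140 - 12209/2 = -92489/2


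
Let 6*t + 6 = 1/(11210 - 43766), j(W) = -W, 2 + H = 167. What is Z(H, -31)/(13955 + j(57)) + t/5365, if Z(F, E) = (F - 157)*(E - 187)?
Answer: -915193898893/7282396620360 ≈ -0.12567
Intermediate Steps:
H = 165 (H = -2 + 167 = 165)
Z(F, E) = (-187 + E)*(-157 + F) (Z(F, E) = (-157 + F)*(-187 + E) = (-187 + E)*(-157 + F))
t = -195337/195336 (t = -1 + 1/(6*(11210 - 43766)) = -1 + (⅙)/(-32556) = -1 + (⅙)*(-1/32556) = -1 - 1/195336 = -195337/195336 ≈ -1.0000)
Z(H, -31)/(13955 + j(57)) + t/5365 = (29359 - 187*165 - 157*(-31) - 31*165)/(13955 - 1*57) - 195337/195336/5365 = (29359 - 30855 + 4867 - 5115)/(13955 - 57) - 195337/195336*1/5365 = -1744/13898 - 195337/1047977640 = -1744*1/13898 - 195337/1047977640 = -872/6949 - 195337/1047977640 = -915193898893/7282396620360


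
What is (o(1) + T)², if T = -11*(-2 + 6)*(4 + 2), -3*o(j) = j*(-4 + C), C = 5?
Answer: 628849/9 ≈ 69872.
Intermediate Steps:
o(j) = -j/3 (o(j) = -j*(-4 + 5)/3 = -j/3)
T = -264 (T = -44*6 = -11*24 = -264)
(o(1) + T)² = (-⅓*1 - 264)² = (-⅓ - 264)² = (-793/3)² = 628849/9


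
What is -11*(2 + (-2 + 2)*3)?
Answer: -22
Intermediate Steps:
-11*(2 + (-2 + 2)*3) = -11*(2 + 0*3) = -11*(2 + 0) = -11*2 = -22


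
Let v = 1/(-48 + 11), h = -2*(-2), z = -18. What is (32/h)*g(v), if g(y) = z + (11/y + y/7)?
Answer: -880608/259 ≈ -3400.0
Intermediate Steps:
h = 4
v = -1/37 (v = 1/(-37) = -1/37 ≈ -0.027027)
g(y) = -18 + 11/y + y/7 (g(y) = -18 + (11/y + y/7) = -18 + 11/y + y/7)
(32/h)*g(v) = (32/4)*(-18 + 11/(-1/37) + (⅐)*(-1/37)) = (32*(¼))*(-18 + 11*(-37) - 1/259) = 8*(-18 - 407 - 1/259) = 8*(-110076/259) = -880608/259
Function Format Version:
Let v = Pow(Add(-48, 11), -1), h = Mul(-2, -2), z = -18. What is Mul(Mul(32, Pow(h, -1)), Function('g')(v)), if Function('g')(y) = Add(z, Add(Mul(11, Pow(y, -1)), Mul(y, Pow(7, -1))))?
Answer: Rational(-880608, 259) ≈ -3400.0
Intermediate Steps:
h = 4
v = Rational(-1, 37) (v = Pow(-37, -1) = Rational(-1, 37) ≈ -0.027027)
Function('g')(y) = Add(-18, Mul(11, Pow(y, -1)), Mul(Rational(1, 7), y)) (Function('g')(y) = Add(-18, Add(Mul(11, Pow(y, -1)), Mul(y, Pow(7, -1)))) = Add(-18, Add(Mul(11, Pow(y, -1)), Mul(y, Rational(1, 7)))) = Add(-18, Add(Mul(11, Pow(y, -1)), Mul(Rational(1, 7), y))) = Add(-18, Mul(11, Pow(y, -1)), Mul(Rational(1, 7), y)))
Mul(Mul(32, Pow(h, -1)), Function('g')(v)) = Mul(Mul(32, Pow(4, -1)), Add(-18, Mul(11, Pow(Rational(-1, 37), -1)), Mul(Rational(1, 7), Rational(-1, 37)))) = Mul(Mul(32, Rational(1, 4)), Add(-18, Mul(11, -37), Rational(-1, 259))) = Mul(8, Add(-18, -407, Rational(-1, 259))) = Mul(8, Rational(-110076, 259)) = Rational(-880608, 259)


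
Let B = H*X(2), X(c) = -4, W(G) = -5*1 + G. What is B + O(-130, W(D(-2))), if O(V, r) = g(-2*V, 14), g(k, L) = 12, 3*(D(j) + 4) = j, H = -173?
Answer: 704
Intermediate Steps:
D(j) = -4 + j/3
W(G) = -5 + G
B = 692 (B = -173*(-4) = 692)
O(V, r) = 12
B + O(-130, W(D(-2))) = 692 + 12 = 704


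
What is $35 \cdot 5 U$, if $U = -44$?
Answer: $-7700$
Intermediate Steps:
$35 \cdot 5 U = 35 \cdot 5 \left(-44\right) = 175 \left(-44\right) = -7700$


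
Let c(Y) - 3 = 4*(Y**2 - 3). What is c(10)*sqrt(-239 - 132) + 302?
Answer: 302 + 391*I*sqrt(371) ≈ 302.0 + 7531.2*I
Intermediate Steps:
c(Y) = -9 + 4*Y**2 (c(Y) = 3 + 4*(Y**2 - 3) = 3 + 4*(-3 + Y**2) = 3 + (-12 + 4*Y**2) = -9 + 4*Y**2)
c(10)*sqrt(-239 - 132) + 302 = (-9 + 4*10**2)*sqrt(-239 - 132) + 302 = (-9 + 4*100)*sqrt(-371) + 302 = (-9 + 400)*(I*sqrt(371)) + 302 = 391*(I*sqrt(371)) + 302 = 391*I*sqrt(371) + 302 = 302 + 391*I*sqrt(371)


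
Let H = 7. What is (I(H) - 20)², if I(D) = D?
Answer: 169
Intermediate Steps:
(I(H) - 20)² = (7 - 20)² = (-13)² = 169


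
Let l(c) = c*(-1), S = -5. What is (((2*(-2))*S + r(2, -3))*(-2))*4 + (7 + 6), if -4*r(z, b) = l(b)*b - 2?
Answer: -169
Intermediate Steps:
l(c) = -c
r(z, b) = 1/2 + b**2/4 (r(z, b) = -((-b)*b - 2)/4 = -(-b**2 - 2)/4 = -(-2 - b**2)/4 = 1/2 + b**2/4)
(((2*(-2))*S + r(2, -3))*(-2))*4 + (7 + 6) = (((2*(-2))*(-5) + (1/2 + (1/4)*(-3)**2))*(-2))*4 + (7 + 6) = ((-4*(-5) + (1/2 + (1/4)*9))*(-2))*4 + 13 = ((20 + (1/2 + 9/4))*(-2))*4 + 13 = ((20 + 11/4)*(-2))*4 + 13 = ((91/4)*(-2))*4 + 13 = -91/2*4 + 13 = -182 + 13 = -169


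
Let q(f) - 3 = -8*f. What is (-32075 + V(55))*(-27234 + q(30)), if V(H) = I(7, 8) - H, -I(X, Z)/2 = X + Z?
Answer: 883467360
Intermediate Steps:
q(f) = 3 - 8*f
I(X, Z) = -2*X - 2*Z (I(X, Z) = -2*(X + Z) = -2*X - 2*Z)
V(H) = -30 - H (V(H) = (-2*7 - 2*8) - H = (-14 - 16) - H = -30 - H)
(-32075 + V(55))*(-27234 + q(30)) = (-32075 + (-30 - 1*55))*(-27234 + (3 - 8*30)) = (-32075 + (-30 - 55))*(-27234 + (3 - 240)) = (-32075 - 85)*(-27234 - 237) = -32160*(-27471) = 883467360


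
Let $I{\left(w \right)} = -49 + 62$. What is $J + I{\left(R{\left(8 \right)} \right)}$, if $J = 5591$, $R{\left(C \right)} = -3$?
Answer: $5604$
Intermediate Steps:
$I{\left(w \right)} = 13$
$J + I{\left(R{\left(8 \right)} \right)} = 5591 + 13 = 5604$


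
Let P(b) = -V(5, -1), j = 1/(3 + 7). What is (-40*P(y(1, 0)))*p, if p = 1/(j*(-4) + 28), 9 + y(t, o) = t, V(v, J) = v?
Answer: 500/69 ≈ 7.2464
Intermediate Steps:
j = ⅒ (j = 1/10 = ⅒ ≈ 0.10000)
y(t, o) = -9 + t
p = 5/138 (p = 1/((⅒)*(-4) + 28) = 1/(-⅖ + 28) = 1/(138/5) = 5/138 ≈ 0.036232)
P(b) = -5 (P(b) = -1*5 = -5)
(-40*P(y(1, 0)))*p = -40*(-5)*(5/138) = 200*(5/138) = 500/69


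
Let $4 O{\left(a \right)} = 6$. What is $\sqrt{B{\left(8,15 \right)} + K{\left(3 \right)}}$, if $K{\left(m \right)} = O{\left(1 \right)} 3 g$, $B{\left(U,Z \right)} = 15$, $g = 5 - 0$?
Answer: $\frac{5 \sqrt{6}}{2} \approx 6.1237$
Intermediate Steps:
$O{\left(a \right)} = \frac{3}{2}$ ($O{\left(a \right)} = \frac{1}{4} \cdot 6 = \frac{3}{2}$)
$g = 5$ ($g = 5 + 0 = 5$)
$K{\left(m \right)} = \frac{45}{2}$ ($K{\left(m \right)} = \frac{3}{2} \cdot 3 \cdot 5 = \frac{9}{2} \cdot 5 = \frac{45}{2}$)
$\sqrt{B{\left(8,15 \right)} + K{\left(3 \right)}} = \sqrt{15 + \frac{45}{2}} = \sqrt{\frac{75}{2}} = \frac{5 \sqrt{6}}{2}$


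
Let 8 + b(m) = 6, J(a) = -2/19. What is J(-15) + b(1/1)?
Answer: -40/19 ≈ -2.1053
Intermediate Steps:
J(a) = -2/19 (J(a) = -2*1/19 = -2/19)
b(m) = -2 (b(m) = -8 + 6 = -2)
J(-15) + b(1/1) = -2/19 - 2 = -40/19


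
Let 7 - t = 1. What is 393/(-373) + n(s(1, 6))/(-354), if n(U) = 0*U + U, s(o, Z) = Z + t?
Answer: -23933/22007 ≈ -1.0875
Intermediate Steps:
t = 6 (t = 7 - 1*1 = 7 - 1 = 6)
s(o, Z) = 6 + Z (s(o, Z) = Z + 6 = 6 + Z)
n(U) = U (n(U) = 0 + U = U)
393/(-373) + n(s(1, 6))/(-354) = 393/(-373) + (6 + 6)/(-354) = 393*(-1/373) + 12*(-1/354) = -393/373 - 2/59 = -23933/22007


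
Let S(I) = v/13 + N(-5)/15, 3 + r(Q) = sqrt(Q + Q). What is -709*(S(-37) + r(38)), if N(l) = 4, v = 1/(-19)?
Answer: 7190678/3705 - 1418*sqrt(19) ≈ -4240.1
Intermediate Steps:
v = -1/19 ≈ -0.052632
r(Q) = -3 + sqrt(2)*sqrt(Q) (r(Q) = -3 + sqrt(Q + Q) = -3 + sqrt(2*Q) = -3 + sqrt(2)*sqrt(Q))
S(I) = 973/3705 (S(I) = -1/19/13 + 4/15 = -1/19*1/13 + 4*(1/15) = -1/247 + 4/15 = 973/3705)
-709*(S(-37) + r(38)) = -709*(973/3705 + (-3 + sqrt(2)*sqrt(38))) = -709*(973/3705 + (-3 + 2*sqrt(19))) = -709*(-10142/3705 + 2*sqrt(19)) = 7190678/3705 - 1418*sqrt(19)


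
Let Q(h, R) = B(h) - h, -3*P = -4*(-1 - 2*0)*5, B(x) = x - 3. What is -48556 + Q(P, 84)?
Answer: -48559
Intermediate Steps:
B(x) = -3 + x
P = -20/3 (P = -(-4*(-1 - 2*0))*5/3 = -(-4*(-1 + 0))*5/3 = -(-4*(-1))*5/3 = -4*5/3 = -1/3*20 = -20/3 ≈ -6.6667)
Q(h, R) = -3 (Q(h, R) = (-3 + h) - h = -3)
-48556 + Q(P, 84) = -48556 - 3 = -48559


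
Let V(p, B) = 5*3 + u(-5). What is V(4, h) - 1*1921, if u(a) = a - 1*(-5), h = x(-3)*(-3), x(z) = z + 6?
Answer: -1906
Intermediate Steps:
x(z) = 6 + z
h = -9 (h = (6 - 3)*(-3) = 3*(-3) = -9)
u(a) = 5 + a (u(a) = a + 5 = 5 + a)
V(p, B) = 15 (V(p, B) = 5*3 + (5 - 5) = 15 + 0 = 15)
V(4, h) - 1*1921 = 15 - 1*1921 = 15 - 1921 = -1906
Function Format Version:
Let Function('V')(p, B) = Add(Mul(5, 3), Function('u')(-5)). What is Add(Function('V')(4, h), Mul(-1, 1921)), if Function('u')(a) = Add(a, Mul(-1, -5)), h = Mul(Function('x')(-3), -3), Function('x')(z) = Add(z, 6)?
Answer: -1906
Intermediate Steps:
Function('x')(z) = Add(6, z)
h = -9 (h = Mul(Add(6, -3), -3) = Mul(3, -3) = -9)
Function('u')(a) = Add(5, a) (Function('u')(a) = Add(a, 5) = Add(5, a))
Function('V')(p, B) = 15 (Function('V')(p, B) = Add(Mul(5, 3), Add(5, -5)) = Add(15, 0) = 15)
Add(Function('V')(4, h), Mul(-1, 1921)) = Add(15, Mul(-1, 1921)) = Add(15, -1921) = -1906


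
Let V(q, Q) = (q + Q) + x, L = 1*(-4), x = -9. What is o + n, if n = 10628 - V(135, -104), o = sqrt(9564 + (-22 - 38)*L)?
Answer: 10606 + 2*sqrt(2451) ≈ 10705.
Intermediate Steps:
L = -4
V(q, Q) = -9 + Q + q (V(q, Q) = (q + Q) - 9 = (Q + q) - 9 = -9 + Q + q)
o = 2*sqrt(2451) (o = sqrt(9564 + (-22 - 38)*(-4)) = sqrt(9564 - 60*(-4)) = sqrt(9564 + 240) = sqrt(9804) = 2*sqrt(2451) ≈ 99.015)
n = 10606 (n = 10628 - (-9 - 104 + 135) = 10628 - 1*22 = 10628 - 22 = 10606)
o + n = 2*sqrt(2451) + 10606 = 10606 + 2*sqrt(2451)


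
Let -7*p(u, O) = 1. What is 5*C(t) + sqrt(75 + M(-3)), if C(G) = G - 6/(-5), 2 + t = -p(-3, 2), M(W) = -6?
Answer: -23/7 + sqrt(69) ≈ 5.0209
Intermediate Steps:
p(u, O) = -1/7 (p(u, O) = -1/7*1 = -1/7)
t = -13/7 (t = -2 - 1*(-1/7) = -2 + 1/7 = -13/7 ≈ -1.8571)
C(G) = 6/5 + G (C(G) = G - 6*(-1/5) = G + 6/5 = 6/5 + G)
5*C(t) + sqrt(75 + M(-3)) = 5*(6/5 - 13/7) + sqrt(75 - 6) = 5*(-23/35) + sqrt(69) = -23/7 + sqrt(69)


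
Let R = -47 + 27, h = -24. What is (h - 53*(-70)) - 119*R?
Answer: 6066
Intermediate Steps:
R = -20
(h - 53*(-70)) - 119*R = (-24 - 53*(-70)) - 119*(-20) = (-24 + 3710) + 2380 = 3686 + 2380 = 6066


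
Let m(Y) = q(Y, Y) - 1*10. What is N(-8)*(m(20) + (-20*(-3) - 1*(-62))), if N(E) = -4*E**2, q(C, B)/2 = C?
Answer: -38912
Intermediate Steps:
q(C, B) = 2*C
m(Y) = -10 + 2*Y (m(Y) = 2*Y - 1*10 = 2*Y - 10 = -10 + 2*Y)
N(-8)*(m(20) + (-20*(-3) - 1*(-62))) = (-4*(-8)**2)*((-10 + 2*20) + (-20*(-3) - 1*(-62))) = (-4*64)*((-10 + 40) + (60 + 62)) = -256*(30 + 122) = -256*152 = -38912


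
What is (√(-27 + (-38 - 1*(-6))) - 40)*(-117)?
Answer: 4680 - 117*I*√59 ≈ 4680.0 - 898.69*I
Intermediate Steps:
(√(-27 + (-38 - 1*(-6))) - 40)*(-117) = (√(-27 + (-38 + 6)) - 40)*(-117) = (√(-27 - 32) - 40)*(-117) = (√(-59) - 40)*(-117) = (I*√59 - 40)*(-117) = (-40 + I*√59)*(-117) = 4680 - 117*I*√59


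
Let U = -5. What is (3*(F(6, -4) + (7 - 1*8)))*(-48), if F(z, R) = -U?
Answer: -576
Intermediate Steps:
F(z, R) = 5 (F(z, R) = -1*(-5) = 5)
(3*(F(6, -4) + (7 - 1*8)))*(-48) = (3*(5 + (7 - 1*8)))*(-48) = (3*(5 + (7 - 8)))*(-48) = (3*(5 - 1))*(-48) = (3*4)*(-48) = 12*(-48) = -576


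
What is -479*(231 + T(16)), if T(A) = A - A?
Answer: -110649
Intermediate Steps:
T(A) = 0
-479*(231 + T(16)) = -479*(231 + 0) = -479*231 = -110649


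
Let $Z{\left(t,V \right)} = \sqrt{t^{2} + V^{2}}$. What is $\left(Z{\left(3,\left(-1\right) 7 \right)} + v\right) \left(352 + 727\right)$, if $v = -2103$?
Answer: $-2269137 + 1079 \sqrt{58} \approx -2.2609 \cdot 10^{6}$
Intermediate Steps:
$Z{\left(t,V \right)} = \sqrt{V^{2} + t^{2}}$
$\left(Z{\left(3,\left(-1\right) 7 \right)} + v\right) \left(352 + 727\right) = \left(\sqrt{\left(\left(-1\right) 7\right)^{2} + 3^{2}} - 2103\right) \left(352 + 727\right) = \left(\sqrt{\left(-7\right)^{2} + 9} - 2103\right) 1079 = \left(\sqrt{49 + 9} - 2103\right) 1079 = \left(\sqrt{58} - 2103\right) 1079 = \left(-2103 + \sqrt{58}\right) 1079 = -2269137 + 1079 \sqrt{58}$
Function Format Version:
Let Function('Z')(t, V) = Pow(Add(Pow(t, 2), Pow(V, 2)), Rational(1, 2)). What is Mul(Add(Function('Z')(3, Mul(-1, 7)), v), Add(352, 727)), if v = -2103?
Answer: Add(-2269137, Mul(1079, Pow(58, Rational(1, 2)))) ≈ -2.2609e+6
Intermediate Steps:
Function('Z')(t, V) = Pow(Add(Pow(V, 2), Pow(t, 2)), Rational(1, 2))
Mul(Add(Function('Z')(3, Mul(-1, 7)), v), Add(352, 727)) = Mul(Add(Pow(Add(Pow(Mul(-1, 7), 2), Pow(3, 2)), Rational(1, 2)), -2103), Add(352, 727)) = Mul(Add(Pow(Add(Pow(-7, 2), 9), Rational(1, 2)), -2103), 1079) = Mul(Add(Pow(Add(49, 9), Rational(1, 2)), -2103), 1079) = Mul(Add(Pow(58, Rational(1, 2)), -2103), 1079) = Mul(Add(-2103, Pow(58, Rational(1, 2))), 1079) = Add(-2269137, Mul(1079, Pow(58, Rational(1, 2))))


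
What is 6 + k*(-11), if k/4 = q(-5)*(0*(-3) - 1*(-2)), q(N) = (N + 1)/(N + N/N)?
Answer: -82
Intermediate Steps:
q(N) = 1 (q(N) = (1 + N)/(N + 1) = (1 + N)/(1 + N) = 1)
k = 8 (k = 4*(1*(0*(-3) - 1*(-2))) = 4*(1*(0 + 2)) = 4*(1*2) = 4*2 = 8)
6 + k*(-11) = 6 + 8*(-11) = 6 - 88 = -82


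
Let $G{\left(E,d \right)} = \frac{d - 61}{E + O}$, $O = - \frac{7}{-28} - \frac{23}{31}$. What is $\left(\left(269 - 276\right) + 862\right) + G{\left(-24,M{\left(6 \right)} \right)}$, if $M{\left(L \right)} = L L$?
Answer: $\frac{2599735}{3037} \approx 856.02$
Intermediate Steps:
$M{\left(L \right)} = L^{2}$
$O = - \frac{61}{124}$ ($O = \left(-7\right) \left(- \frac{1}{28}\right) - \frac{23}{31} = \frac{1}{4} - \frac{23}{31} = - \frac{61}{124} \approx -0.49194$)
$G{\left(E,d \right)} = \frac{-61 + d}{- \frac{61}{124} + E}$ ($G{\left(E,d \right)} = \frac{d - 61}{E - \frac{61}{124}} = \frac{-61 + d}{- \frac{61}{124} + E}$)
$\left(\left(269 - 276\right) + 862\right) + G{\left(-24,M{\left(6 \right)} \right)} = \left(\left(269 - 276\right) + 862\right) + \frac{124 \left(-61 + 6^{2}\right)}{-61 + 124 \left(-24\right)} = \left(-7 + 862\right) + \frac{124 \left(-61 + 36\right)}{-61 - 2976} = 855 + 124 \frac{1}{-3037} \left(-25\right) = 855 + 124 \left(- \frac{1}{3037}\right) \left(-25\right) = 855 + \frac{3100}{3037} = \frac{2599735}{3037}$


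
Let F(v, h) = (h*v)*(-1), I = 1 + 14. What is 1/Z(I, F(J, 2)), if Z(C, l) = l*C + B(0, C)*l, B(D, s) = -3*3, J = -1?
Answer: 1/12 ≈ 0.083333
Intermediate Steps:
B(D, s) = -9
I = 15
F(v, h) = -h*v
Z(C, l) = -9*l + C*l (Z(C, l) = l*C - 9*l = C*l - 9*l = -9*l + C*l)
1/Z(I, F(J, 2)) = 1/((-1*2*(-1))*(-9 + 15)) = 1/(2*6) = 1/12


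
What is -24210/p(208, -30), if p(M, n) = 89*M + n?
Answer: -12105/9241 ≈ -1.3099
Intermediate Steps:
p(M, n) = n + 89*M
-24210/p(208, -30) = -24210/(-30 + 89*208) = -24210/(-30 + 18512) = -24210/18482 = -24210*1/18482 = -12105/9241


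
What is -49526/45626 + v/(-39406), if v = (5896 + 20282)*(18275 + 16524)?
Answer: -611261584096/26440267 ≈ -23119.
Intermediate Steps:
v = 910968222 (v = 26178*34799 = 910968222)
-49526/45626 + v/(-39406) = -49526/45626 + 910968222/(-39406) = -49526*1/45626 + 910968222*(-1/39406) = -24763/22813 - 26793183/1159 = -611261584096/26440267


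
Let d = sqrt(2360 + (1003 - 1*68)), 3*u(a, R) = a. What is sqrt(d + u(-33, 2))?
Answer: sqrt(-11 + sqrt(3295)) ≈ 6.8119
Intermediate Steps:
u(a, R) = a/3
d = sqrt(3295) (d = sqrt(2360 + (1003 - 68)) = sqrt(2360 + 935) = sqrt(3295) ≈ 57.402)
sqrt(d + u(-33, 2)) = sqrt(sqrt(3295) + (1/3)*(-33)) = sqrt(sqrt(3295) - 11) = sqrt(-11 + sqrt(3295))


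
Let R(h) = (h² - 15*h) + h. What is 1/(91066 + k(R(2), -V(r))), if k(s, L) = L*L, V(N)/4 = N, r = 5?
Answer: 1/91466 ≈ 1.0933e-5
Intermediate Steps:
V(N) = 4*N
R(h) = h² - 14*h
k(s, L) = L²
1/(91066 + k(R(2), -V(r))) = 1/(91066 + (-4*5)²) = 1/(91066 + (-1*20)²) = 1/(91066 + (-20)²) = 1/(91066 + 400) = 1/91466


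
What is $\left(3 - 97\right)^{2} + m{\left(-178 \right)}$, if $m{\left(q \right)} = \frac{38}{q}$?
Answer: $\frac{786385}{89} \approx 8835.8$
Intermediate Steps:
$\left(3 - 97\right)^{2} + m{\left(-178 \right)} = \left(3 - 97\right)^{2} + \frac{38}{-178} = \left(-94\right)^{2} + 38 \left(- \frac{1}{178}\right) = 8836 - \frac{19}{89} = \frac{786385}{89}$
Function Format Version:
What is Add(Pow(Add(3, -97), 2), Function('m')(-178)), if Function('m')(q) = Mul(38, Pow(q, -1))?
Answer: Rational(786385, 89) ≈ 8835.8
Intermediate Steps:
Add(Pow(Add(3, -97), 2), Function('m')(-178)) = Add(Pow(Add(3, -97), 2), Mul(38, Pow(-178, -1))) = Add(Pow(-94, 2), Mul(38, Rational(-1, 178))) = Add(8836, Rational(-19, 89)) = Rational(786385, 89)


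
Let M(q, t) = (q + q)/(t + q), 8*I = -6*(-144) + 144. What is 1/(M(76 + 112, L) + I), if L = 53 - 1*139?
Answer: 51/6614 ≈ 0.0077109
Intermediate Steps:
L = -86 (L = 53 - 139 = -86)
I = 126 (I = (-6*(-144) + 144)/8 = (864 + 144)/8 = (⅛)*1008 = 126)
M(q, t) = 2*q/(q + t) (M(q, t) = (2*q)/(q + t) = 2*q/(q + t))
1/(M(76 + 112, L) + I) = 1/(2*(76 + 112)/((76 + 112) - 86) + 126) = 1/(2*188/(188 - 86) + 126) = 1/(2*188/102 + 126) = 1/(2*188*(1/102) + 126) = 1/(188/51 + 126) = 1/(6614/51) = 51/6614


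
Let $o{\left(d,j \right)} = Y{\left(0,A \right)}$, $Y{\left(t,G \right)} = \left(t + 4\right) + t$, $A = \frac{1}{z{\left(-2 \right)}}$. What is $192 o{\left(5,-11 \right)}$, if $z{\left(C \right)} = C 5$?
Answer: $768$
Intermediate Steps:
$z{\left(C \right)} = 5 C$
$A = - \frac{1}{10}$ ($A = \frac{1}{5 \left(-2\right)} = \frac{1}{-10} = - \frac{1}{10} \approx -0.1$)
$Y{\left(t,G \right)} = 4 + 2 t$ ($Y{\left(t,G \right)} = \left(4 + t\right) + t = 4 + 2 t$)
$o{\left(d,j \right)} = 4$ ($o{\left(d,j \right)} = 4 + 2 \cdot 0 = 4 + 0 = 4$)
$192 o{\left(5,-11 \right)} = 192 \cdot 4 = 768$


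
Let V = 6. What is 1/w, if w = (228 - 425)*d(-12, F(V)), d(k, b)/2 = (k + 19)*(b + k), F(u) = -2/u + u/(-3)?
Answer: 3/118594 ≈ 2.5296e-5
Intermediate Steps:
F(u) = -2/u - u/3 (F(u) = -2/u + u*(-⅓) = -2/u - u/3)
d(k, b) = 2*(19 + k)*(b + k) (d(k, b) = 2*((k + 19)*(b + k)) = 2*((19 + k)*(b + k)) = 2*(19 + k)*(b + k))
w = 118594/3 (w = (228 - 425)*(2*(-12)² + 38*(-2/6 - ⅓*6) + 38*(-12) + 2*(-2/6 - ⅓*6)*(-12)) = -197*(2*144 + 38*(-2*⅙ - 2) - 456 + 2*(-2*⅙ - 2)*(-12)) = -197*(288 + 38*(-⅓ - 2) - 456 + 2*(-⅓ - 2)*(-12)) = -197*(288 + 38*(-7/3) - 456 + 2*(-7/3)*(-12)) = -197*(288 - 266/3 - 456 + 56) = -197*(-602/3) = 118594/3 ≈ 39531.)
1/w = 1/(118594/3) = 3/118594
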